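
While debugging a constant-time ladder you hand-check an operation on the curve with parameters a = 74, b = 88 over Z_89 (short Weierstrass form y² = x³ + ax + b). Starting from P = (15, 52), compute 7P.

Double-and-add on 7 = (111)₂. Start with P = (15, 52) for the leading 1-bit.
double: tangent at (15, 52): λ = (3·15² + 74)/(2·52) ≡ 37/15. 15⁻¹ ≡ 6 (mod 89) since 15·6 = 90 ≡ 1, so λ ≡ 37·6 ≡ 44.
  x = λ² - 15 - 15 = 1936 - 30 ≡ 37; y = λ·(15 - 37) - 52 ≡ 48. → (37, 48)
add P: (37, 48) + (15, 52). λ = (52 - 48)/(15 - 37) ≡ 4/67 mod 89. 67⁻¹ ≡ 4 (mod 89) since 67·4 = 268 ≡ 1, so λ ≡ 16.
  x = λ² - 37 - 15 = 256 - 52 ≡ 26; y = λ·(37 - 26) - 48 ≡ 39. → (26, 39)
double: tangent at (26, 39): λ = (3·26² + 74)/(2·39) ≡ 55/78. 78⁻¹ ≡ 8 (mod 89), so λ ≡ 55·8 ≡ 84.
  x = λ² - 26 - 26 = 7056 - 52 ≡ 62; y = λ·(26 - 62) - 39 ≡ 52. → (62, 52)
add P: (62, 52) + (15, 52). λ = (52 - 52)/(15 - 62) ≡ 0/42 mod 89. 42⁻¹ ≡ 53 (mod 89), so λ ≡ 0.
  x = λ² - 62 - 15 = 0 - 77 ≡ 12; y = λ·(62 - 12) - 52 ≡ 37. → (12, 37)

(12, 37)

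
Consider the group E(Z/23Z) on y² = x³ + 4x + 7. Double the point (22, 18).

(11, 18)

tangent at (22, 18): λ = (3·22² + 4)/(2·18) ≡ 7/13. 13⁻¹ ≡ 16 (mod 23), so λ ≡ 7·16 ≡ 20.
  x = λ² - 22 - 22 = 400 - 44 ≡ 11; y = λ·(22 - 11) - 18 ≡ 18. → (11, 18)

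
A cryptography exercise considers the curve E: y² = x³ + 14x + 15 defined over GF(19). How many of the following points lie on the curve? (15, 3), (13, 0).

2

(15, 3): 3² ≡ 9, rhs ≡ 9 → on.
(13, 0): 0² ≡ 0, rhs ≡ 0 → on.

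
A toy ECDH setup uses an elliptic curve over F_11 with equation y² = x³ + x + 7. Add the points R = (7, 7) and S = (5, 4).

(7, 7) + (5, 4). λ = (4 - 7)/(5 - 7) ≡ 8/9 mod 11. 9⁻¹ ≡ 5 (mod 11), so λ ≡ 7.
  x = λ² - 7 - 5 = 49 - 12 ≡ 4; y = λ·(7 - 4) - 7 ≡ 3. → (4, 3)

(4, 3)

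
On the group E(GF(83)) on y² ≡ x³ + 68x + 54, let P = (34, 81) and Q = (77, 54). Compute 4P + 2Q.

First 4P:
Double-and-add on 4 = (100)₂. Start with P = (34, 81) for the leading 1-bit.
double: tangent at (34, 81): λ = (3·34² + 68)/(2·81) ≡ 50/79. 79⁻¹ ≡ 62 (mod 83), so λ ≡ 50·62 ≡ 29.
  x = λ² - 34 - 34 = 841 - 68 ≡ 26; y = λ·(34 - 26) - 81 ≡ 68. → (26, 68)
double: tangent at (26, 68): λ = (3·26² + 68)/(2·68) ≡ 21/53. 53⁻¹ ≡ 47 (mod 83), so λ ≡ 21·47 ≡ 74.
  x = λ² - 26 - 26 = 5476 - 52 ≡ 29; y = λ·(26 - 29) - 68 ≡ 42. → (29, 42)
4P = (29, 42).
Next 2Q:
Repeated addition: build up to 2Q.
2Q: tangent at (77, 54): λ = (3·77² + 68)/(2·54) ≡ 10/25. 25⁻¹ ≡ 10 (mod 83), so λ ≡ 10·10 ≡ 17.
  x = λ² - 77 - 77 = 289 - 154 ≡ 52; y = λ·(77 - 52) - 54 ≡ 39. → (52, 39)
2Q = (52, 39).
Finally 4P + 2Q:
(29, 42) + (52, 39). λ = (39 - 42)/(52 - 29) ≡ 80/23 mod 83. 23⁻¹ ≡ 65 (mod 83), so λ ≡ 54.
  x = λ² - 29 - 52 = 2916 - 81 ≡ 13; y = λ·(29 - 13) - 42 ≡ 75. → (13, 75)

(13, 75)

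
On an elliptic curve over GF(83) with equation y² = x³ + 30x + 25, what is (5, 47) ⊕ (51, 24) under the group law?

(5, 47) + (51, 24). λ = (24 - 47)/(51 - 5) ≡ 60/46 mod 83. 46⁻¹ ≡ 74 (mod 83) since 46·74 = 3404 ≡ 1, so λ ≡ 41.
  x = λ² - 5 - 51 = 1681 - 56 ≡ 48; y = λ·(5 - 48) - 47 ≡ 16. → (48, 16)

(48, 16)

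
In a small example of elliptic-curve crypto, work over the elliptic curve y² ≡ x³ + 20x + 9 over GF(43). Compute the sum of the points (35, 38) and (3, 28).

(14, 25)

(35, 38) + (3, 28). λ = (28 - 38)/(3 - 35) ≡ 33/11 mod 43. 11⁻¹ ≡ 4 (mod 43) since 11·4 = 44 ≡ 1, so λ ≡ 3.
  x = λ² - 35 - 3 = 9 - 38 ≡ 14; y = λ·(35 - 14) - 38 ≡ 25. → (14, 25)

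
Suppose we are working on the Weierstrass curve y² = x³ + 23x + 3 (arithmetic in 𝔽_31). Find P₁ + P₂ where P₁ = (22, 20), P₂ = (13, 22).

(22, 20) + (13, 22). λ = (22 - 20)/(13 - 22) ≡ 2/22 mod 31. 22⁻¹ ≡ 24 (mod 31), so λ ≡ 17.
  x = λ² - 22 - 13 = 289 - 35 ≡ 6; y = λ·(22 - 6) - 20 ≡ 4. → (6, 4)

(6, 4)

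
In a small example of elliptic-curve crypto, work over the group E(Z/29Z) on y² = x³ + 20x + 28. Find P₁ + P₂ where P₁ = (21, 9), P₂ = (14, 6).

(22, 3)

(21, 9) + (14, 6). λ = (6 - 9)/(14 - 21) ≡ 26/22 mod 29. 22⁻¹ ≡ 4 (mod 29), so λ ≡ 17.
  x = λ² - 21 - 14 = 289 - 35 ≡ 22; y = λ·(21 - 22) - 9 ≡ 3. → (22, 3)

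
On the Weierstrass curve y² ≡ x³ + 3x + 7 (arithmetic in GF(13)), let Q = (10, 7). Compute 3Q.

Repeated addition: build up to 3Q.
2Q: tangent at (10, 7): λ = (3·10² + 3)/(2·7) ≡ 4/1. 1⁻¹ ≡ 1 (mod 13) since 1·1 = 1 ≡ 1, so λ ≡ 4·1 ≡ 4.
  x = λ² - 10 - 10 = 16 - 20 ≡ 9; y = λ·(10 - 9) - 7 ≡ 10. → (9, 10)
3Q: (9, 10) + (10, 7). λ = (7 - 10)/(10 - 9) ≡ 10/1 mod 13. 1⁻¹ ≡ 1 (mod 13), so λ ≡ 10.
  x = λ² - 9 - 10 = 100 - 19 ≡ 3; y = λ·(9 - 3) - 10 ≡ 11. → (3, 11)

(3, 11)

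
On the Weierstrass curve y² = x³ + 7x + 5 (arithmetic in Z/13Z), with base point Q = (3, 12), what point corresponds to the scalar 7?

(9, 11)

Repeated addition: build up to 7Q.
2Q: tangent at (3, 12): λ = (3·3² + 7)/(2·12) ≡ 8/11. 11⁻¹ ≡ 6 (mod 13), so λ ≡ 8·6 ≡ 9.
  x = λ² - 3 - 3 = 81 - 6 ≡ 10; y = λ·(3 - 10) - 12 ≡ 3. → (10, 3)
3Q: (10, 3) + (3, 12). λ = (12 - 3)/(3 - 10) ≡ 9/6 mod 13. 6⁻¹ ≡ 11 (mod 13), so λ ≡ 8.
  x = λ² - 10 - 3 = 64 - 13 ≡ 12; y = λ·(10 - 12) - 3 ≡ 7. → (12, 7)
4Q: (12, 7) + (3, 12). λ = (12 - 7)/(3 - 12) ≡ 5/4 mod 13. 4⁻¹ ≡ 10 (mod 13), so λ ≡ 11.
  x = λ² - 12 - 3 = 121 - 15 ≡ 2; y = λ·(12 - 2) - 7 ≡ 12. → (2, 12)
5Q: (2, 12) + (3, 12). λ = (12 - 12)/(3 - 2) ≡ 0/1 mod 13. 1⁻¹ ≡ 1 (mod 13) since 1·1 = 1 ≡ 1, so λ ≡ 0.
  x = λ² - 2 - 3 = 0 - 5 ≡ 8; y = λ·(2 - 8) - 12 ≡ 1. → (8, 1)
6Q: (8, 1) + (3, 12). λ = (12 - 1)/(3 - 8) ≡ 11/8 mod 13. 8⁻¹ ≡ 5 (mod 13), so λ ≡ 3.
  x = λ² - 8 - 3 = 9 - 11 ≡ 11; y = λ·(8 - 11) - 1 ≡ 3. → (11, 3)
7Q: (11, 3) + (3, 12). λ = (12 - 3)/(3 - 11) ≡ 9/5 mod 13. 5⁻¹ ≡ 8 (mod 13) since 5·8 = 40 ≡ 1, so λ ≡ 7.
  x = λ² - 11 - 3 = 49 - 14 ≡ 9; y = λ·(11 - 9) - 3 ≡ 11. → (9, 11)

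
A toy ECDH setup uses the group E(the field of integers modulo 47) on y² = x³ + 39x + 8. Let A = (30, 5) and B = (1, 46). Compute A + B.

(37, 13)

(30, 5) + (1, 46). λ = (46 - 5)/(1 - 30) ≡ 41/18 mod 47. 18⁻¹ ≡ 34 (mod 47) since 18·34 = 612 ≡ 1, so λ ≡ 31.
  x = λ² - 30 - 1 = 961 - 31 ≡ 37; y = λ·(30 - 37) - 5 ≡ 13. → (37, 13)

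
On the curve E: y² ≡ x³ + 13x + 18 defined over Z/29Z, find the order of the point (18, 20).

5

2P: tangent at (18, 20): λ = (3·18² + 13)/(2·20) ≡ 28/11. 11⁻¹ ≡ 8 (mod 29) since 11·8 = 88 ≡ 1, so λ ≡ 28·8 ≡ 21.
  x = λ² - 18 - 18 = 441 - 36 ≡ 28; y = λ·(18 - 28) - 20 ≡ 2. → (28, 2)
3P: (28, 2) + (18, 20). λ = (20 - 2)/(18 - 28) ≡ 18/19 mod 29. 19⁻¹ ≡ 26 (mod 29), so λ ≡ 4.
  x = λ² - 28 - 18 = 16 - 46 ≡ 28; y = λ·(28 - 28) - 2 ≡ 27. → (28, 27)
4P: (28, 27) + (18, 20). λ = (20 - 27)/(18 - 28) ≡ 22/19 mod 29. 19⁻¹ ≡ 26 (mod 29), so λ ≡ 21.
  x = λ² - 28 - 18 = 441 - 46 ≡ 18; y = λ·(28 - 18) - 27 ≡ 9. → (18, 9)
5P: (18, 9) + (18, 20): same x and y₁ ≡ -y₂, so the sum is O.
5P = O, so the order is 5.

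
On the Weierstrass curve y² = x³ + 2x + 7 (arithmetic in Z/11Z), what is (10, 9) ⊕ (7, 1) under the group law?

(10, 9) + (7, 1). λ = (1 - 9)/(7 - 10) ≡ 3/8 mod 11. 8⁻¹ ≡ 7 (mod 11), so λ ≡ 10.
  x = λ² - 10 - 7 = 100 - 17 ≡ 6; y = λ·(10 - 6) - 9 ≡ 9. → (6, 9)

(6, 9)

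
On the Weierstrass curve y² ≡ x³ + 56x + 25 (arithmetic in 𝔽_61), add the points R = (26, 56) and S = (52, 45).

(26, 56) + (52, 45). λ = (45 - 56)/(52 - 26) ≡ 50/26 mod 61. 26⁻¹ ≡ 54 (mod 61), so λ ≡ 16.
  x = λ² - 26 - 52 = 256 - 78 ≡ 56; y = λ·(26 - 56) - 56 ≡ 13. → (56, 13)

(56, 13)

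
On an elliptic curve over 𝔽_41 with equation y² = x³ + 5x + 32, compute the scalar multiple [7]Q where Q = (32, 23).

Double-and-add on 7 = (111)₂. Start with Q = (32, 23) for the leading 1-bit.
double: tangent at (32, 23): λ = (3·32² + 5)/(2·23) ≡ 2/5. 5⁻¹ ≡ 33 (mod 41), so λ ≡ 2·33 ≡ 25.
  x = λ² - 32 - 32 = 625 - 64 ≡ 28; y = λ·(32 - 28) - 23 ≡ 36. → (28, 36)
add Q: (28, 36) + (32, 23). λ = (23 - 36)/(32 - 28) ≡ 28/4 mod 41. 4⁻¹ ≡ 31 (mod 41) since 4·31 = 124 ≡ 1, so λ ≡ 7.
  x = λ² - 28 - 32 = 49 - 60 ≡ 30; y = λ·(28 - 30) - 36 ≡ 32. → (30, 32)
double: tangent at (30, 32): λ = (3·30² + 5)/(2·32) ≡ 40/23. 23⁻¹ ≡ 25 (mod 41) since 23·25 = 575 ≡ 1, so λ ≡ 40·25 ≡ 16.
  x = λ² - 30 - 30 = 256 - 60 ≡ 32; y = λ·(30 - 32) - 32 ≡ 18. → (32, 18)
add Q: (32, 18) + (32, 23): same x and y₁ ≡ -y₂, so the sum is O.

O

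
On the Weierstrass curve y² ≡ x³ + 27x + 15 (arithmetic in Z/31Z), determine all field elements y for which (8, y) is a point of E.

none

x³ + 27x + 15 = 743 ≡ 30 (mod 31).
30 is a non-residue mod 31; no y exists.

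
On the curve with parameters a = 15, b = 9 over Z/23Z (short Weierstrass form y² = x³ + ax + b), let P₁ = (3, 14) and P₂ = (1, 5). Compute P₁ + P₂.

(3, 14) + (1, 5). λ = (5 - 14)/(1 - 3) ≡ 14/21 mod 23. 21⁻¹ ≡ 11 (mod 23), so λ ≡ 16.
  x = λ² - 3 - 1 = 256 - 4 ≡ 22; y = λ·(3 - 22) - 14 ≡ 4. → (22, 4)

(22, 4)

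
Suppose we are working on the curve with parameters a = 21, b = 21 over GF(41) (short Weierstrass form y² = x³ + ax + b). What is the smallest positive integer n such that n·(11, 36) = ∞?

2P: tangent at (11, 36): λ = (3·11² + 21)/(2·36) ≡ 15/31. 31⁻¹ ≡ 4 (mod 41), so λ ≡ 15·4 ≡ 19.
  x = λ² - 11 - 11 = 361 - 22 ≡ 11; y = λ·(11 - 11) - 36 ≡ 5. → (11, 5)
3P: (11, 5) + (11, 36): same x and y₁ ≡ -y₂, so the sum is ∞.
3P = ∞, so the order is 3.

3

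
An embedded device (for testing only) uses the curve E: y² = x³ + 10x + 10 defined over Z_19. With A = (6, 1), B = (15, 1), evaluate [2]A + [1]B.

(2, 0)

First 2A:
Repeated addition: build up to 2A.
2A: tangent at (6, 1): λ = (3·6² + 10)/(2·1) ≡ 4/2. 2⁻¹ ≡ 10 (mod 19), so λ ≡ 4·10 ≡ 2.
  x = λ² - 6 - 6 = 4 - 12 ≡ 11; y = λ·(6 - 11) - 1 ≡ 8. → (11, 8)
2A = (11, 8).
Finally 2A + B:
(11, 8) + (15, 1). λ = (1 - 8)/(15 - 11) ≡ 12/4 mod 19. 4⁻¹ ≡ 5 (mod 19) since 4·5 = 20 ≡ 1, so λ ≡ 3.
  x = λ² - 11 - 15 = 9 - 26 ≡ 2; y = λ·(11 - 2) - 8 ≡ 0. → (2, 0)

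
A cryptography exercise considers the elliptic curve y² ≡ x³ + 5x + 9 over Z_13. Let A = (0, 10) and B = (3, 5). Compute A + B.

(7, 6)

(0, 10) + (3, 5). λ = (5 - 10)/(3 - 0) ≡ 8/3 mod 13. 3⁻¹ ≡ 9 (mod 13), so λ ≡ 7.
  x = λ² - 0 - 3 = 49 - 3 ≡ 7; y = λ·(0 - 7) - 10 ≡ 6. → (7, 6)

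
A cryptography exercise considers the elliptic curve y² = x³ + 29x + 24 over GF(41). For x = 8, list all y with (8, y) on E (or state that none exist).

x³ + 29x + 24 = 768 ≡ 30 (mod 41).
30 is a non-residue mod 41; no y exists.

none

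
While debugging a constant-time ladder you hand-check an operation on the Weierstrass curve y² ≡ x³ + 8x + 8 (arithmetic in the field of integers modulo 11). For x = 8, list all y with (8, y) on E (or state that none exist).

x³ + 8x + 8 = 584 ≡ 1 (mod 11).
Square roots of 1 mod 11: 1 and 10 (since 1² = 1 ≡ 1).

1, 10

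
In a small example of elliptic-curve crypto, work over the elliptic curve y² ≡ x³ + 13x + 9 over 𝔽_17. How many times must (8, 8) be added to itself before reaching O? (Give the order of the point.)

7

2P: tangent at (8, 8): λ = (3·8² + 13)/(2·8) ≡ 1/16. 16⁻¹ ≡ 16 (mod 17) since 16·16 = 256 ≡ 1, so λ ≡ 1·16 ≡ 16.
  x = λ² - 8 - 8 = 256 - 16 ≡ 2; y = λ·(8 - 2) - 8 ≡ 3. → (2, 3)
3P: (2, 3) + (8, 8). λ = (8 - 3)/(8 - 2) ≡ 5/6 mod 17. 6⁻¹ ≡ 3 (mod 17), so λ ≡ 15.
  x = λ² - 2 - 8 = 225 - 10 ≡ 11; y = λ·(2 - 11) - 3 ≡ 15. → (11, 15)
4P: (11, 15) + (8, 8). λ = (8 - 15)/(8 - 11) ≡ 10/14 mod 17. 14⁻¹ ≡ 11 (mod 17), so λ ≡ 8.
  x = λ² - 11 - 8 = 64 - 19 ≡ 11; y = λ·(11 - 11) - 15 ≡ 2. → (11, 2)
5P: (11, 2) + (8, 8). λ = (8 - 2)/(8 - 11) ≡ 6/14 mod 17. 14⁻¹ ≡ 11 (mod 17) since 14·11 = 154 ≡ 1, so λ ≡ 15.
  x = λ² - 11 - 8 = 225 - 19 ≡ 2; y = λ·(11 - 2) - 2 ≡ 14. → (2, 14)
6P: (2, 14) + (8, 8). λ = (8 - 14)/(8 - 2) ≡ 11/6 mod 17. 6⁻¹ ≡ 3 (mod 17), so λ ≡ 16.
  x = λ² - 2 - 8 = 256 - 10 ≡ 8; y = λ·(2 - 8) - 14 ≡ 9. → (8, 9)
7P: (8, 9) + (8, 8): same x and y₁ ≡ -y₂, so the sum is O.
7P = O, so the order is 7.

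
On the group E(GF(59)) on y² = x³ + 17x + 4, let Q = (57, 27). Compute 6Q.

(47, 14)

Double-and-add on 6 = (110)₂. Start with Q = (57, 27) for the leading 1-bit.
double: tangent at (57, 27): λ = (3·57² + 17)/(2·27) ≡ 29/54. 54⁻¹ ≡ 47 (mod 59) since 54·47 = 2538 ≡ 1, so λ ≡ 29·47 ≡ 6.
  x = λ² - 57 - 57 = 36 - 114 ≡ 40; y = λ·(57 - 40) - 27 ≡ 16. → (40, 16)
add Q: (40, 16) + (57, 27). λ = (27 - 16)/(57 - 40) ≡ 11/17 mod 59. 17⁻¹ ≡ 7 (mod 59) since 17·7 = 119 ≡ 1, so λ ≡ 18.
  x = λ² - 40 - 57 = 324 - 97 ≡ 50; y = λ·(40 - 50) - 16 ≡ 40. → (50, 40)
double: tangent at (50, 40): λ = (3·50² + 17)/(2·40) ≡ 24/21. 21⁻¹ ≡ 45 (mod 59), so λ ≡ 24·45 ≡ 18.
  x = λ² - 50 - 50 = 324 - 100 ≡ 47; y = λ·(50 - 47) - 40 ≡ 14. → (47, 14)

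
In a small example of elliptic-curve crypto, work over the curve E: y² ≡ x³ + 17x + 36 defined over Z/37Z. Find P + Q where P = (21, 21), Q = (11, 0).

(21, 21) + (11, 0). λ = (0 - 21)/(11 - 21) ≡ 16/27 mod 37. 27⁻¹ ≡ 11 (mod 37), so λ ≡ 28.
  x = λ² - 21 - 11 = 784 - 32 ≡ 12; y = λ·(21 - 12) - 21 ≡ 9. → (12, 9)

(12, 9)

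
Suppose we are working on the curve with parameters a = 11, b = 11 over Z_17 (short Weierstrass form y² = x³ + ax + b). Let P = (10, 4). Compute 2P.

tangent at (10, 4): λ = (3·10² + 11)/(2·4) ≡ 5/8. 8⁻¹ ≡ 15 (mod 17), so λ ≡ 5·15 ≡ 7.
  x = λ² - 10 - 10 = 49 - 20 ≡ 12; y = λ·(10 - 12) - 4 ≡ 16. → (12, 16)

(12, 16)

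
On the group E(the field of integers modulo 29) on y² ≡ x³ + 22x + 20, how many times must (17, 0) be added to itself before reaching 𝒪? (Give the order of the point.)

2P: (17, 0) + (17, 0): same x and y₁ ≡ -y₂, so the sum is 𝒪.
2P = 𝒪, so the order is 2.

2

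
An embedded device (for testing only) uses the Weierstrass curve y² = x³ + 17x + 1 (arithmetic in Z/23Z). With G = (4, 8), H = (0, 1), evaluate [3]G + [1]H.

First 3G:
Repeated addition: build up to 3G.
2G: tangent at (4, 8): λ = (3·4² + 17)/(2·8) ≡ 19/16. 16⁻¹ ≡ 13 (mod 23), so λ ≡ 19·13 ≡ 17.
  x = λ² - 4 - 4 = 289 - 8 ≡ 5; y = λ·(4 - 5) - 8 ≡ 21. → (5, 21)
3G: (5, 21) + (4, 8). λ = (8 - 21)/(4 - 5) ≡ 10/22 mod 23. 22⁻¹ ≡ 22 (mod 23) since 22·22 = 484 ≡ 1, so λ ≡ 13.
  x = λ² - 5 - 4 = 169 - 9 ≡ 22; y = λ·(5 - 22) - 21 ≡ 11. → (22, 11)
3G = (22, 11).
Finally 3G + H:
(22, 11) + (0, 1). λ = (1 - 11)/(0 - 22) ≡ 13/1 mod 23. 1⁻¹ ≡ 1 (mod 23), so λ ≡ 13.
  x = λ² - 22 - 0 = 169 - 22 ≡ 9; y = λ·(22 - 9) - 11 ≡ 20. → (9, 20)

(9, 20)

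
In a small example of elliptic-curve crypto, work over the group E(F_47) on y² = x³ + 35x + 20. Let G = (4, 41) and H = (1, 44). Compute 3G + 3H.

First 3G:
Repeated addition: build up to 3G.
2G: tangent at (4, 41): λ = (3·4² + 35)/(2·41) ≡ 36/35. 35⁻¹ ≡ 43 (mod 47) since 35·43 = 1505 ≡ 1, so λ ≡ 36·43 ≡ 44.
  x = λ² - 4 - 4 = 1936 - 8 ≡ 1; y = λ·(4 - 1) - 41 ≡ 44. → (1, 44)
3G: (1, 44) + (4, 41). λ = (41 - 44)/(4 - 1) ≡ 44/3 mod 47. 3⁻¹ ≡ 16 (mod 47), so λ ≡ 46.
  x = λ² - 1 - 4 = 2116 - 5 ≡ 43; y = λ·(1 - 43) - 44 ≡ 45. → (43, 45)
3G = (43, 45).
Next 3H:
Repeated addition: build up to 3H.
2H: tangent at (1, 44): λ = (3·1² + 35)/(2·44) ≡ 38/41. 41⁻¹ ≡ 39 (mod 47), so λ ≡ 38·39 ≡ 25.
  x = λ² - 1 - 1 = 625 - 2 ≡ 12; y = λ·(1 - 12) - 44 ≡ 10. → (12, 10)
3H: (12, 10) + (1, 44). λ = (44 - 10)/(1 - 12) ≡ 34/36 mod 47. 36⁻¹ ≡ 17 (mod 47), so λ ≡ 14.
  x = λ² - 12 - 1 = 196 - 13 ≡ 42; y = λ·(12 - 42) - 10 ≡ 40. → (42, 40)
3H = (42, 40).
Finally 3G + 3H:
(43, 45) + (42, 40). λ = (40 - 45)/(42 - 43) ≡ 42/46 mod 47. 46⁻¹ ≡ 46 (mod 47), so λ ≡ 5.
  x = λ² - 43 - 42 = 25 - 85 ≡ 34; y = λ·(43 - 34) - 45 ≡ 0. → (34, 0)

(34, 0)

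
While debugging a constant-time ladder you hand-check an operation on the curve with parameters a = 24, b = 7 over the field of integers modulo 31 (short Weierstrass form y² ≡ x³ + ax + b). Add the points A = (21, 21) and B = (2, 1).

(28, 1)

(21, 21) + (2, 1). λ = (1 - 21)/(2 - 21) ≡ 11/12 mod 31. 12⁻¹ ≡ 13 (mod 31), so λ ≡ 19.
  x = λ² - 21 - 2 = 361 - 23 ≡ 28; y = λ·(21 - 28) - 21 ≡ 1. → (28, 1)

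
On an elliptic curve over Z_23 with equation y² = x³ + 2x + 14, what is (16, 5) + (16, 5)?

(9, 5)

tangent at (16, 5): λ = (3·16² + 2)/(2·5) ≡ 11/10. 10⁻¹ ≡ 7 (mod 23), so λ ≡ 11·7 ≡ 8.
  x = λ² - 16 - 16 = 64 - 32 ≡ 9; y = λ·(16 - 9) - 5 ≡ 5. → (9, 5)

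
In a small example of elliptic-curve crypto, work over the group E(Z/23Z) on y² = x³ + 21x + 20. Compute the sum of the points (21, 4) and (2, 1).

(2, 22)

(21, 4) + (2, 1). λ = (1 - 4)/(2 - 21) ≡ 20/4 mod 23. 4⁻¹ ≡ 6 (mod 23) since 4·6 = 24 ≡ 1, so λ ≡ 5.
  x = λ² - 21 - 2 = 25 - 23 ≡ 2; y = λ·(21 - 2) - 4 ≡ 22. → (2, 22)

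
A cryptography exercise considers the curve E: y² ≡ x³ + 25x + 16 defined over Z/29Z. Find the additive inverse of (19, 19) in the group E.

-(19, 19) = (19, -19 mod 29) = (19, 10).

(19, 10)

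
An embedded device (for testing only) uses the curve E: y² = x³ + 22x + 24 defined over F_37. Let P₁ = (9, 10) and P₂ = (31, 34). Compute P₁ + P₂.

(4, 19)

(9, 10) + (31, 34). λ = (34 - 10)/(31 - 9) ≡ 24/22 mod 37. 22⁻¹ ≡ 32 (mod 37) since 22·32 = 704 ≡ 1, so λ ≡ 28.
  x = λ² - 9 - 31 = 784 - 40 ≡ 4; y = λ·(9 - 4) - 10 ≡ 19. → (4, 19)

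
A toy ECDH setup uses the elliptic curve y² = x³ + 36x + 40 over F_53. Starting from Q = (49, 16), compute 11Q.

(20, 11)

Double-and-add on 11 = (1011)₂. Start with Q = (49, 16) for the leading 1-bit.
double: tangent at (49, 16): λ = (3·49² + 36)/(2·16) ≡ 31/32. 32⁻¹ ≡ 5 (mod 53) since 32·5 = 160 ≡ 1, so λ ≡ 31·5 ≡ 49.
  x = λ² - 49 - 49 = 2401 - 98 ≡ 24; y = λ·(49 - 24) - 16 ≡ 43. → (24, 43)
double: tangent at (24, 43): λ = (3·24² + 36)/(2·43) ≡ 15/33. 33⁻¹ ≡ 45 (mod 53) since 33·45 = 1485 ≡ 1, so λ ≡ 15·45 ≡ 39.
  x = λ² - 24 - 24 = 1521 - 48 ≡ 42; y = λ·(24 - 42) - 43 ≡ 50. → (42, 50)
add Q: (42, 50) + (49, 16). λ = (16 - 50)/(49 - 42) ≡ 19/7 mod 53. 7⁻¹ ≡ 38 (mod 53) since 7·38 = 266 ≡ 1, so λ ≡ 33.
  x = λ² - 42 - 49 = 1089 - 91 ≡ 44; y = λ·(42 - 44) - 50 ≡ 43. → (44, 43)
double: tangent at (44, 43): λ = (3·44² + 36)/(2·43) ≡ 14/33. 33⁻¹ ≡ 45 (mod 53), so λ ≡ 14·45 ≡ 47.
  x = λ² - 44 - 44 = 2209 - 88 ≡ 1; y = λ·(44 - 1) - 43 ≡ 17. → (1, 17)
add Q: (1, 17) + (49, 16). λ = (16 - 17)/(49 - 1) ≡ 52/48 mod 53. 48⁻¹ ≡ 21 (mod 53) since 48·21 = 1008 ≡ 1, so λ ≡ 32.
  x = λ² - 1 - 49 = 1024 - 50 ≡ 20; y = λ·(1 - 20) - 17 ≡ 11. → (20, 11)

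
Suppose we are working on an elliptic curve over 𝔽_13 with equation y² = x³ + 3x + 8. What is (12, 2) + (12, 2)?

(1, 8)

tangent at (12, 2): λ = (3·12² + 3)/(2·2) ≡ 6/4. 4⁻¹ ≡ 10 (mod 13) since 4·10 = 40 ≡ 1, so λ ≡ 6·10 ≡ 8.
  x = λ² - 12 - 12 = 64 - 24 ≡ 1; y = λ·(12 - 1) - 2 ≡ 8. → (1, 8)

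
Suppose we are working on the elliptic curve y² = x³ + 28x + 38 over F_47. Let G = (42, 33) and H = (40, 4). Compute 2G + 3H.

First 2G:
Repeated addition: build up to 2G.
2G: tangent at (42, 33): λ = (3·42² + 28)/(2·33) ≡ 9/19. 19⁻¹ ≡ 5 (mod 47) since 19·5 = 95 ≡ 1, so λ ≡ 9·5 ≡ 45.
  x = λ² - 42 - 42 = 2025 - 84 ≡ 14; y = λ·(42 - 14) - 33 ≡ 5. → (14, 5)
2G = (14, 5).
Next 3H:
Repeated addition: build up to 3H.
2H: tangent at (40, 4): λ = (3·40² + 28)/(2·4) ≡ 34/8. 8⁻¹ ≡ 6 (mod 47), so λ ≡ 34·6 ≡ 16.
  x = λ² - 40 - 40 = 256 - 80 ≡ 35; y = λ·(40 - 35) - 4 ≡ 29. → (35, 29)
3H: (35, 29) + (40, 4). λ = (4 - 29)/(40 - 35) ≡ 22/5 mod 47. 5⁻¹ ≡ 19 (mod 47) since 5·19 = 95 ≡ 1, so λ ≡ 42.
  x = λ² - 35 - 40 = 1764 - 75 ≡ 44; y = λ·(35 - 44) - 29 ≡ 16. → (44, 16)
3H = (44, 16).
Finally 2G + 3H:
(14, 5) + (44, 16). λ = (16 - 5)/(44 - 14) ≡ 11/30 mod 47. 30⁻¹ ≡ 11 (mod 47), so λ ≡ 27.
  x = λ² - 14 - 44 = 729 - 58 ≡ 13; y = λ·(14 - 13) - 5 ≡ 22. → (13, 22)

(13, 22)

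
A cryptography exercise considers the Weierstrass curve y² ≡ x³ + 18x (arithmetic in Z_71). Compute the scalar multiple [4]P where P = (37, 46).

Repeated addition: build up to 4P.
2P: tangent at (37, 46): λ = (3·37² + 18)/(2·46) ≡ 7/21. 21⁻¹ ≡ 44 (mod 71), so λ ≡ 7·44 ≡ 24.
  x = λ² - 37 - 37 = 576 - 74 ≡ 5; y = λ·(37 - 5) - 46 ≡ 12. → (5, 12)
3P: (5, 12) + (37, 46). λ = (46 - 12)/(37 - 5) ≡ 34/32 mod 71. 32⁻¹ ≡ 20 (mod 71), so λ ≡ 41.
  x = λ² - 5 - 37 = 1681 - 42 ≡ 6; y = λ·(5 - 6) - 12 ≡ 18. → (6, 18)
4P: (6, 18) + (37, 46). λ = (46 - 18)/(37 - 6) ≡ 28/31 mod 71. 31⁻¹ ≡ 55 (mod 71), so λ ≡ 49.
  x = λ² - 6 - 37 = 2401 - 43 ≡ 15; y = λ·(6 - 15) - 18 ≡ 38. → (15, 38)

(15, 38)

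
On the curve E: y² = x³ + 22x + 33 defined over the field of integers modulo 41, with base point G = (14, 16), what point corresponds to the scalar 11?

(14, 16)

Repeated addition: build up to 11G.
2G: tangent at (14, 16): λ = (3·14² + 22)/(2·16) ≡ 36/32. 32⁻¹ ≡ 9 (mod 41) since 32·9 = 288 ≡ 1, so λ ≡ 36·9 ≡ 37.
  x = λ² - 14 - 14 = 1369 - 28 ≡ 29; y = λ·(14 - 29) - 16 ≡ 3. → (29, 3)
3G: (29, 3) + (14, 16). λ = (16 - 3)/(14 - 29) ≡ 13/26 mod 41. 26⁻¹ ≡ 30 (mod 41), so λ ≡ 21.
  x = λ² - 29 - 14 = 441 - 43 ≡ 29; y = λ·(29 - 29) - 3 ≡ 38. → (29, 38)
4G: (29, 38) + (14, 16). λ = (16 - 38)/(14 - 29) ≡ 19/26 mod 41. 26⁻¹ ≡ 30 (mod 41) since 26·30 = 780 ≡ 1, so λ ≡ 37.
  x = λ² - 29 - 14 = 1369 - 43 ≡ 14; y = λ·(29 - 14) - 38 ≡ 25. → (14, 25)
5G: (14, 25) + (14, 16): same x and y₁ ≡ -y₂, so the sum is ∞.
6G: ∞ + (14, 16) = (14, 16) (identity).
7G: tangent at (14, 16): λ = (3·14² + 22)/(2·16) ≡ 36/32. 32⁻¹ ≡ 9 (mod 41) since 32·9 = 288 ≡ 1, so λ ≡ 36·9 ≡ 37.
  x = λ² - 14 - 14 = 1369 - 28 ≡ 29; y = λ·(14 - 29) - 16 ≡ 3. → (29, 3)
8G: (29, 3) + (14, 16). λ = (16 - 3)/(14 - 29) ≡ 13/26 mod 41. 26⁻¹ ≡ 30 (mod 41) since 26·30 = 780 ≡ 1, so λ ≡ 21.
  x = λ² - 29 - 14 = 441 - 43 ≡ 29; y = λ·(29 - 29) - 3 ≡ 38. → (29, 38)
9G: (29, 38) + (14, 16). λ = (16 - 38)/(14 - 29) ≡ 19/26 mod 41. 26⁻¹ ≡ 30 (mod 41) since 26·30 = 780 ≡ 1, so λ ≡ 37.
  x = λ² - 29 - 14 = 1369 - 43 ≡ 14; y = λ·(29 - 14) - 38 ≡ 25. → (14, 25)
10G: (14, 25) + (14, 16): same x and y₁ ≡ -y₂, so the sum is ∞.
11G: ∞ + (14, 16) = (14, 16) (identity).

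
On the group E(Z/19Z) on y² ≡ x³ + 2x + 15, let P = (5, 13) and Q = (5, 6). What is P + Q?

The two points share x = 5 and their y-coordinates satisfy 13 + 6 ≡ 0 (mod 19), so they are inverses. Their sum is 𝒪.

O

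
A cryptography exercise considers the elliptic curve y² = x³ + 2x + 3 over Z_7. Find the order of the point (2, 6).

2P: tangent at (2, 6): λ = (3·2² + 2)/(2·6) ≡ 0/5. 5⁻¹ ≡ 3 (mod 7) since 5·3 = 15 ≡ 1, so λ ≡ 0·3 ≡ 0.
  x = λ² - 2 - 2 = 0 - 4 ≡ 3; y = λ·(2 - 3) - 6 ≡ 1. → (3, 1)
3P: (3, 1) + (2, 6). λ = (6 - 1)/(2 - 3) ≡ 5/6 mod 7. 6⁻¹ ≡ 6 (mod 7), so λ ≡ 2.
  x = λ² - 3 - 2 = 4 - 5 ≡ 6; y = λ·(3 - 6) - 1 ≡ 0. → (6, 0)
4P: (6, 0) + (2, 6). λ = (6 - 0)/(2 - 6) ≡ 6/3 mod 7. 3⁻¹ ≡ 5 (mod 7), so λ ≡ 2.
  x = λ² - 6 - 2 = 4 - 8 ≡ 3; y = λ·(6 - 3) - 0 ≡ 6. → (3, 6)
5P: (3, 6) + (2, 6). λ = (6 - 6)/(2 - 3) ≡ 0/6 mod 7. 6⁻¹ ≡ 6 (mod 7), so λ ≡ 0.
  x = λ² - 3 - 2 = 0 - 5 ≡ 2; y = λ·(3 - 2) - 6 ≡ 1. → (2, 1)
6P: (2, 1) + (2, 6): same x and y₁ ≡ -y₂, so the sum is 𝒪.
6P = 𝒪, so the order is 6.

6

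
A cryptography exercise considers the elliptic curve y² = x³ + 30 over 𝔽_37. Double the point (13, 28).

tangent at (13, 28): λ = (3·13² + 0)/(2·28) ≡ 26/19. 19⁻¹ ≡ 2 (mod 37) since 19·2 = 38 ≡ 1, so λ ≡ 26·2 ≡ 15.
  x = λ² - 13 - 13 = 225 - 26 ≡ 14; y = λ·(13 - 14) - 28 ≡ 31. → (14, 31)

(14, 31)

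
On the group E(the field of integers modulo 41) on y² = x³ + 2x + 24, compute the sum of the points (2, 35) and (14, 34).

(2, 35) + (14, 34). λ = (34 - 35)/(14 - 2) ≡ 40/12 mod 41. 12⁻¹ ≡ 24 (mod 41) since 12·24 = 288 ≡ 1, so λ ≡ 17.
  x = λ² - 2 - 14 = 289 - 16 ≡ 27; y = λ·(2 - 27) - 35 ≡ 32. → (27, 32)

(27, 32)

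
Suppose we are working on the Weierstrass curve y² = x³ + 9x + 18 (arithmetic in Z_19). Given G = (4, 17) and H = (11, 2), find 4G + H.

First 4G:
Double-and-add on 4 = (100)₂. Start with G = (4, 17) for the leading 1-bit.
double: tangent at (4, 17): λ = (3·4² + 9)/(2·17) ≡ 0/15. 15⁻¹ ≡ 14 (mod 19), so λ ≡ 0·14 ≡ 0.
  x = λ² - 4 - 4 = 0 - 8 ≡ 11; y = λ·(4 - 11) - 17 ≡ 2. → (11, 2)
double: tangent at (11, 2): λ = (3·11² + 9)/(2·2) ≡ 11/4. 4⁻¹ ≡ 5 (mod 19), so λ ≡ 11·5 ≡ 17.
  x = λ² - 11 - 11 = 289 - 22 ≡ 1; y = λ·(11 - 1) - 2 ≡ 16. → (1, 16)
4G = (1, 16).
Finally 4G + H:
(1, 16) + (11, 2). λ = (2 - 16)/(11 - 1) ≡ 5/10 mod 19. 10⁻¹ ≡ 2 (mod 19), so λ ≡ 10.
  x = λ² - 1 - 11 = 100 - 12 ≡ 12; y = λ·(1 - 12) - 16 ≡ 7. → (12, 7)

(12, 7)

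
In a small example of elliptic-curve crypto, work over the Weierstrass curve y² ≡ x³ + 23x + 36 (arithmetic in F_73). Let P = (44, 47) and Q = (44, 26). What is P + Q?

O

The two points share x = 44 and their y-coordinates satisfy 47 + 26 ≡ 0 (mod 73), so they are inverses. Their sum is 𝒪.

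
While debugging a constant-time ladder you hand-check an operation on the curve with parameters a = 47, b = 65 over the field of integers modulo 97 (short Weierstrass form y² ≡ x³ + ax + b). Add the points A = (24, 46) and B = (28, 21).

(78, 49)

(24, 46) + (28, 21). λ = (21 - 46)/(28 - 24) ≡ 72/4 mod 97. 4⁻¹ ≡ 73 (mod 97) since 4·73 = 292 ≡ 1, so λ ≡ 18.
  x = λ² - 24 - 28 = 324 - 52 ≡ 78; y = λ·(24 - 78) - 46 ≡ 49. → (78, 49)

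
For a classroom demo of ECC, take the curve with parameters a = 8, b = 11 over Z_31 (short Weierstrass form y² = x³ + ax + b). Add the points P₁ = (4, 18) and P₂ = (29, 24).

(30, 8)

(4, 18) + (29, 24). λ = (24 - 18)/(29 - 4) ≡ 6/25 mod 31. 25⁻¹ ≡ 5 (mod 31), so λ ≡ 30.
  x = λ² - 4 - 29 = 900 - 33 ≡ 30; y = λ·(4 - 30) - 18 ≡ 8. → (30, 8)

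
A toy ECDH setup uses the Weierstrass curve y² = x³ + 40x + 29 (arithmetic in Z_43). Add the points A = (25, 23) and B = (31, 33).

(28, 15)

(25, 23) + (31, 33). λ = (33 - 23)/(31 - 25) ≡ 10/6 mod 43. 6⁻¹ ≡ 36 (mod 43), so λ ≡ 16.
  x = λ² - 25 - 31 = 256 - 56 ≡ 28; y = λ·(25 - 28) - 23 ≡ 15. → (28, 15)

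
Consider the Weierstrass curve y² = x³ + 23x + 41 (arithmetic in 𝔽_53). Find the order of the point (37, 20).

8

2P: tangent at (37, 20): λ = (3·37² + 23)/(2·20) ≡ 49/40. 40⁻¹ ≡ 4 (mod 53), so λ ≡ 49·4 ≡ 37.
  x = λ² - 37 - 37 = 1369 - 74 ≡ 23; y = λ·(37 - 23) - 20 ≡ 21. → (23, 21)
3P: (23, 21) + (37, 20). λ = (20 - 21)/(37 - 23) ≡ 52/14 mod 53. 14⁻¹ ≡ 19 (mod 53), so λ ≡ 34.
  x = λ² - 23 - 37 = 1156 - 60 ≡ 36; y = λ·(23 - 36) - 21 ≡ 14. → (36, 14)
4P: (36, 14) + (37, 20). λ = (20 - 14)/(37 - 36) ≡ 6/1 mod 53. 1⁻¹ ≡ 1 (mod 53), so λ ≡ 6.
  x = λ² - 36 - 37 = 36 - 73 ≡ 16; y = λ·(36 - 16) - 14 ≡ 0. → (16, 0)
5P: (16, 0) + (37, 20). λ = (20 - 0)/(37 - 16) ≡ 20/21 mod 53. 21⁻¹ ≡ 48 (mod 53), so λ ≡ 6.
  x = λ² - 16 - 37 = 36 - 53 ≡ 36; y = λ·(16 - 36) - 0 ≡ 39. → (36, 39)
6P: (36, 39) + (37, 20). λ = (20 - 39)/(37 - 36) ≡ 34/1 mod 53. 1⁻¹ ≡ 1 (mod 53) since 1·1 = 1 ≡ 1, so λ ≡ 34.
  x = λ² - 36 - 37 = 1156 - 73 ≡ 23; y = λ·(36 - 23) - 39 ≡ 32. → (23, 32)
7P: (23, 32) + (37, 20). λ = (20 - 32)/(37 - 23) ≡ 41/14 mod 53. 14⁻¹ ≡ 19 (mod 53) since 14·19 = 266 ≡ 1, so λ ≡ 37.
  x = λ² - 23 - 37 = 1369 - 60 ≡ 37; y = λ·(23 - 37) - 32 ≡ 33. → (37, 33)
8P: (37, 33) + (37, 20): same x and y₁ ≡ -y₂, so the sum is ∞.
8P = ∞, so the order is 8.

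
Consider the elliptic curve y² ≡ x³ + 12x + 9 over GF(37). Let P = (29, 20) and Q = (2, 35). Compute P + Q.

(29, 20) + (2, 35). λ = (35 - 20)/(2 - 29) ≡ 15/10 mod 37. 10⁻¹ ≡ 26 (mod 37) since 10·26 = 260 ≡ 1, so λ ≡ 20.
  x = λ² - 29 - 2 = 400 - 31 ≡ 36; y = λ·(29 - 36) - 20 ≡ 25. → (36, 25)

(36, 25)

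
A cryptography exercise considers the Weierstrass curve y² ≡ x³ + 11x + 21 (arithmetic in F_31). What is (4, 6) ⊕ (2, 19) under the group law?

(13, 6)

(4, 6) + (2, 19). λ = (19 - 6)/(2 - 4) ≡ 13/29 mod 31. 29⁻¹ ≡ 15 (mod 31), so λ ≡ 9.
  x = λ² - 4 - 2 = 81 - 6 ≡ 13; y = λ·(4 - 13) - 6 ≡ 6. → (13, 6)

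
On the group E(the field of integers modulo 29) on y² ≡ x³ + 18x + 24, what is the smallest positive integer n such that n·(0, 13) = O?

2P: tangent at (0, 13): λ = (3·0² + 18)/(2·13) ≡ 18/26. 26⁻¹ ≡ 19 (mod 29), so λ ≡ 18·19 ≡ 23.
  x = λ² - 0 - 0 = 529 - 0 ≡ 7; y = λ·(0 - 7) - 13 ≡ 0. → (7, 0)
3P: (7, 0) + (0, 13). λ = (13 - 0)/(0 - 7) ≡ 13/22 mod 29. 22⁻¹ ≡ 4 (mod 29), so λ ≡ 23.
  x = λ² - 7 - 0 = 529 - 7 ≡ 0; y = λ·(7 - 0) - 0 ≡ 16. → (0, 16)
4P: (0, 16) + (0, 13): same x and y₁ ≡ -y₂, so the sum is O.
4P = O, so the order is 4.

4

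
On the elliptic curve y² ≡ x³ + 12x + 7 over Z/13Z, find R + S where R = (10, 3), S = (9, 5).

(10, 3) + (9, 5). λ = (5 - 3)/(9 - 10) ≡ 2/12 mod 13. 12⁻¹ ≡ 12 (mod 13), so λ ≡ 11.
  x = λ² - 10 - 9 = 121 - 19 ≡ 11; y = λ·(10 - 11) - 3 ≡ 12. → (11, 12)

(11, 12)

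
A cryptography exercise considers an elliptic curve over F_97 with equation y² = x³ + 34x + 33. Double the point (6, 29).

tangent at (6, 29): λ = (3·6² + 34)/(2·29) ≡ 45/58. 58⁻¹ ≡ 92 (mod 97), so λ ≡ 45·92 ≡ 66.
  x = λ² - 6 - 6 = 4356 - 12 ≡ 76; y = λ·(6 - 76) - 29 ≡ 7. → (76, 7)

(76, 7)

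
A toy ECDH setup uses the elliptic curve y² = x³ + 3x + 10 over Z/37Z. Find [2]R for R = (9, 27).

(16, 11)

tangent at (9, 27): λ = (3·9² + 3)/(2·27) ≡ 24/17. 17⁻¹ ≡ 24 (mod 37), so λ ≡ 24·24 ≡ 21.
  x = λ² - 9 - 9 = 441 - 18 ≡ 16; y = λ·(9 - 16) - 27 ≡ 11. → (16, 11)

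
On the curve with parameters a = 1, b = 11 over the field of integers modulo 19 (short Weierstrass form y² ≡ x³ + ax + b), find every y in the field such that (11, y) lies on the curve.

x³ + 1x + 11 = 1353 ≡ 4 (mod 19).
Square roots of 4 mod 19: 2 and 17 (since 2² = 4 ≡ 4).

2, 17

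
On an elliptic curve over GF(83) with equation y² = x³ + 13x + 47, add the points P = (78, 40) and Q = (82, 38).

(78, 40) + (82, 38). λ = (38 - 40)/(82 - 78) ≡ 81/4 mod 83. 4⁻¹ ≡ 21 (mod 83), so λ ≡ 41.
  x = λ² - 78 - 82 = 1681 - 160 ≡ 27; y = λ·(78 - 27) - 40 ≡ 59. → (27, 59)

(27, 59)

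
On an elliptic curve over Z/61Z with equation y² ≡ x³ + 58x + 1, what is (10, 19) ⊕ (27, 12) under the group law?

(40, 40)

(10, 19) + (27, 12). λ = (12 - 19)/(27 - 10) ≡ 54/17 mod 61. 17⁻¹ ≡ 18 (mod 61) since 17·18 = 306 ≡ 1, so λ ≡ 57.
  x = λ² - 10 - 27 = 3249 - 37 ≡ 40; y = λ·(10 - 40) - 19 ≡ 40. → (40, 40)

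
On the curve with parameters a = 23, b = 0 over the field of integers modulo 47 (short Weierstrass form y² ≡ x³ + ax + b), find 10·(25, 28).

Write Q = (25, 28).
Double-and-add on 10 = (1010)₂. Start with Q = (25, 28) for the leading 1-bit.
double: tangent at (25, 28): λ = (3·25² + 23)/(2·28) ≡ 18/9. 9⁻¹ ≡ 21 (mod 47), so λ ≡ 18·21 ≡ 2.
  x = λ² - 25 - 25 = 4 - 50 ≡ 1; y = λ·(25 - 1) - 28 ≡ 20. → (1, 20)
double: tangent at (1, 20): λ = (3·1² + 23)/(2·20) ≡ 26/40. 40⁻¹ ≡ 20 (mod 47), so λ ≡ 26·20 ≡ 3.
  x = λ² - 1 - 1 = 9 - 2 ≡ 7; y = λ·(1 - 7) - 20 ≡ 9. → (7, 9)
add Q: (7, 9) + (25, 28). λ = (28 - 9)/(25 - 7) ≡ 19/18 mod 47. 18⁻¹ ≡ 34 (mod 47), so λ ≡ 35.
  x = λ² - 7 - 25 = 1225 - 32 ≡ 18; y = λ·(7 - 18) - 9 ≡ 29. → (18, 29)
double: tangent at (18, 29): λ = (3·18² + 23)/(2·29) ≡ 8/11. 11⁻¹ ≡ 30 (mod 47) since 11·30 = 330 ≡ 1, so λ ≡ 8·30 ≡ 5.
  x = λ² - 18 - 18 = 25 - 36 ≡ 36; y = λ·(18 - 36) - 29 ≡ 22. → (36, 22)

(36, 22)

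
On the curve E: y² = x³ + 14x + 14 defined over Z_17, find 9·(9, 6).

Write G = (9, 6).
Double-and-add on 9 = (1001)₂. Start with G = (9, 6) for the leading 1-bit.
double: tangent at (9, 6): λ = (3·9² + 14)/(2·6) ≡ 2/12. 12⁻¹ ≡ 10 (mod 17), so λ ≡ 2·10 ≡ 3.
  x = λ² - 9 - 9 = 9 - 18 ≡ 8; y = λ·(9 - 8) - 6 ≡ 14. → (8, 14)
double: tangent at (8, 14): λ = (3·8² + 14)/(2·14) ≡ 2/11. 11⁻¹ ≡ 14 (mod 17) since 11·14 = 154 ≡ 1, so λ ≡ 2·14 ≡ 11.
  x = λ² - 8 - 8 = 121 - 16 ≡ 3; y = λ·(8 - 3) - 14 ≡ 7. → (3, 7)
double: tangent at (3, 7): λ = (3·3² + 14)/(2·7) ≡ 7/14. 14⁻¹ ≡ 11 (mod 17) since 14·11 = 154 ≡ 1, so λ ≡ 7·11 ≡ 9.
  x = λ² - 3 - 3 = 81 - 6 ≡ 7; y = λ·(3 - 7) - 7 ≡ 8. → (7, 8)
add G: (7, 8) + (9, 6). λ = (6 - 8)/(9 - 7) ≡ 15/2 mod 17. 2⁻¹ ≡ 9 (mod 17), so λ ≡ 16.
  x = λ² - 7 - 9 = 256 - 16 ≡ 2; y = λ·(7 - 2) - 8 ≡ 4. → (2, 4)

(2, 4)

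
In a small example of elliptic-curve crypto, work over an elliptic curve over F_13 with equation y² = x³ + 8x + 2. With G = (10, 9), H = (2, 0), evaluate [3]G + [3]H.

(3, 12)

First 3G:
Repeated addition: build up to 3G.
2G: tangent at (10, 9): λ = (3·10² + 8)/(2·9) ≡ 9/5. 5⁻¹ ≡ 8 (mod 13), so λ ≡ 9·8 ≡ 7.
  x = λ² - 10 - 10 = 49 - 20 ≡ 3; y = λ·(10 - 3) - 9 ≡ 1. → (3, 1)
3G: (3, 1) + (10, 9). λ = (9 - 1)/(10 - 3) ≡ 8/7 mod 13. 7⁻¹ ≡ 2 (mod 13), so λ ≡ 3.
  x = λ² - 3 - 10 = 9 - 13 ≡ 9; y = λ·(3 - 9) - 1 ≡ 7. → (9, 7)
3G = (9, 7).
Next 3H:
Repeated addition: build up to 3H.
2H: (2, 0) + (2, 0): same x and y₁ ≡ -y₂, so the sum is O.
3H: O + (2, 0) = (2, 0) (identity).
3H = (2, 0).
Finally 3G + 3H:
(9, 7) + (2, 0). λ = (0 - 7)/(2 - 9) ≡ 6/6 mod 13. 6⁻¹ ≡ 11 (mod 13), so λ ≡ 1.
  x = λ² - 9 - 2 = 1 - 11 ≡ 3; y = λ·(9 - 3) - 7 ≡ 12. → (3, 12)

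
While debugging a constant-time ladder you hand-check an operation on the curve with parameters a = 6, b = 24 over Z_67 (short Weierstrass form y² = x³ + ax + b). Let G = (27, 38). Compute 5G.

Double-and-add on 5 = (101)₂. Start with G = (27, 38) for the leading 1-bit.
double: tangent at (27, 38): λ = (3·27² + 6)/(2·38) ≡ 49/9. 9⁻¹ ≡ 15 (mod 67), so λ ≡ 49·15 ≡ 65.
  x = λ² - 27 - 27 = 4225 - 54 ≡ 17; y = λ·(27 - 17) - 38 ≡ 9. → (17, 9)
double: tangent at (17, 9): λ = (3·17² + 6)/(2·9) ≡ 2/18. 18⁻¹ ≡ 41 (mod 67), so λ ≡ 2·41 ≡ 15.
  x = λ² - 17 - 17 = 225 - 34 ≡ 57; y = λ·(17 - 57) - 9 ≡ 61. → (57, 61)
add G: (57, 61) + (27, 38). λ = (38 - 61)/(27 - 57) ≡ 44/37 mod 67. 37⁻¹ ≡ 29 (mod 67), so λ ≡ 3.
  x = λ² - 57 - 27 = 9 - 84 ≡ 59; y = λ·(57 - 59) - 61 ≡ 0. → (59, 0)

(59, 0)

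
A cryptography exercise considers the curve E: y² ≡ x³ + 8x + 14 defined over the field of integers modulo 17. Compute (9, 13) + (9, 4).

The two points share x = 9 and their y-coordinates satisfy 13 + 4 ≡ 0 (mod 17), so they are inverses. Their sum is 𝒪.

O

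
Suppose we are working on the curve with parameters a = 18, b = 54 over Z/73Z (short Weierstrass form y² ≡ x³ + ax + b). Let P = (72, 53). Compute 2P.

tangent at (72, 53): λ = (3·72² + 18)/(2·53) ≡ 21/33. 33⁻¹ ≡ 31 (mod 73), so λ ≡ 21·31 ≡ 67.
  x = λ² - 72 - 72 = 4489 - 144 ≡ 38; y = λ·(72 - 38) - 53 ≡ 35. → (38, 35)

(38, 35)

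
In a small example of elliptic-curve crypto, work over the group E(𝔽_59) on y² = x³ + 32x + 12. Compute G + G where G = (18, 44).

(27, 33)

tangent at (18, 44): λ = (3·18² + 32)/(2·44) ≡ 1/29. 29⁻¹ ≡ 57 (mod 59), so λ ≡ 1·57 ≡ 57.
  x = λ² - 18 - 18 = 3249 - 36 ≡ 27; y = λ·(18 - 27) - 44 ≡ 33. → (27, 33)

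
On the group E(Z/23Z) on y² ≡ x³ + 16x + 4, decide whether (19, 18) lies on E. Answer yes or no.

no

y² = 18² ≡ 2; x³ + 16x + 4 = 7167 ≡ 14 (mod 23). 2 ≠ 14.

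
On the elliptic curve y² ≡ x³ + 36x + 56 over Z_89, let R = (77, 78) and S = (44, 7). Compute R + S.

(77, 78) + (44, 7). λ = (7 - 78)/(44 - 77) ≡ 18/56 mod 89. 56⁻¹ ≡ 62 (mod 89), so λ ≡ 48.
  x = λ² - 77 - 44 = 2304 - 121 ≡ 47; y = λ·(77 - 47) - 78 ≡ 27. → (47, 27)

(47, 27)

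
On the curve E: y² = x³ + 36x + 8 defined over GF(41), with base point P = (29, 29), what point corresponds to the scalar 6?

(31, 40)

Double-and-add on 6 = (110)₂. Start with P = (29, 29) for the leading 1-bit.
double: tangent at (29, 29): λ = (3·29² + 36)/(2·29) ≡ 17/17. 17⁻¹ ≡ 29 (mod 41), so λ ≡ 17·29 ≡ 1.
  x = λ² - 29 - 29 = 1 - 58 ≡ 25; y = λ·(29 - 25) - 29 ≡ 16. → (25, 16)
add P: (25, 16) + (29, 29). λ = (29 - 16)/(29 - 25) ≡ 13/4 mod 41. 4⁻¹ ≡ 31 (mod 41), so λ ≡ 34.
  x = λ² - 25 - 29 = 1156 - 54 ≡ 36; y = λ·(25 - 36) - 16 ≡ 20. → (36, 20)
double: tangent at (36, 20): λ = (3·36² + 36)/(2·20) ≡ 29/40. 40⁻¹ ≡ 40 (mod 41), so λ ≡ 29·40 ≡ 12.
  x = λ² - 36 - 36 = 144 - 72 ≡ 31; y = λ·(36 - 31) - 20 ≡ 40. → (31, 40)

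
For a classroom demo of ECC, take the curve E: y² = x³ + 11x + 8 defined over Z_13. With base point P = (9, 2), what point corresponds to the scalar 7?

(6, 11)

Double-and-add on 7 = (111)₂. Start with P = (9, 2) for the leading 1-bit.
double: tangent at (9, 2): λ = (3·9² + 11)/(2·2) ≡ 7/4. 4⁻¹ ≡ 10 (mod 13), so λ ≡ 7·10 ≡ 5.
  x = λ² - 9 - 9 = 25 - 18 ≡ 7; y = λ·(9 - 7) - 2 ≡ 8. → (7, 8)
add P: (7, 8) + (9, 2). λ = (2 - 8)/(9 - 7) ≡ 7/2 mod 13. 2⁻¹ ≡ 7 (mod 13), so λ ≡ 10.
  x = λ² - 7 - 9 = 100 - 16 ≡ 6; y = λ·(7 - 6) - 8 ≡ 2. → (6, 2)
double: tangent at (6, 2): λ = (3·6² + 11)/(2·2) ≡ 2/4. 4⁻¹ ≡ 10 (mod 13), so λ ≡ 2·10 ≡ 7.
  x = λ² - 6 - 6 = 49 - 12 ≡ 11; y = λ·(6 - 11) - 2 ≡ 2. → (11, 2)
add P: (11, 2) + (9, 2). λ = (2 - 2)/(9 - 11) ≡ 0/11 mod 13. 11⁻¹ ≡ 6 (mod 13), so λ ≡ 0.
  x = λ² - 11 - 9 = 0 - 20 ≡ 6; y = λ·(11 - 6) - 2 ≡ 11. → (6, 11)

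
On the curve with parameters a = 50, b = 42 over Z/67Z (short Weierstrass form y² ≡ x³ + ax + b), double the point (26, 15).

(52, 2)

tangent at (26, 15): λ = (3·26² + 50)/(2·15) ≡ 1/30. 30⁻¹ ≡ 38 (mod 67), so λ ≡ 1·38 ≡ 38.
  x = λ² - 26 - 26 = 1444 - 52 ≡ 52; y = λ·(26 - 52) - 15 ≡ 2. → (52, 2)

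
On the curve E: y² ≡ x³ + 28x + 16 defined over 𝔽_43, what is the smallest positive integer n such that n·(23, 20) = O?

7

2P: tangent at (23, 20): λ = (3·23² + 28)/(2·20) ≡ 24/40. 40⁻¹ ≡ 14 (mod 43) since 40·14 = 560 ≡ 1, so λ ≡ 24·14 ≡ 35.
  x = λ² - 23 - 23 = 1225 - 46 ≡ 18; y = λ·(23 - 18) - 20 ≡ 26. → (18, 26)
3P: (18, 26) + (23, 20). λ = (20 - 26)/(23 - 18) ≡ 37/5 mod 43. 5⁻¹ ≡ 26 (mod 43), so λ ≡ 16.
  x = λ² - 18 - 23 = 256 - 41 ≡ 0; y = λ·(18 - 0) - 26 ≡ 4. → (0, 4)
4P: (0, 4) + (23, 20). λ = (20 - 4)/(23 - 0) ≡ 16/23 mod 43. 23⁻¹ ≡ 15 (mod 43), so λ ≡ 25.
  x = λ² - 0 - 23 = 625 - 23 ≡ 0; y = λ·(0 - 0) - 4 ≡ 39. → (0, 39)
5P: (0, 39) + (23, 20). λ = (20 - 39)/(23 - 0) ≡ 24/23 mod 43. 23⁻¹ ≡ 15 (mod 43) since 23·15 = 345 ≡ 1, so λ ≡ 16.
  x = λ² - 0 - 23 = 256 - 23 ≡ 18; y = λ·(0 - 18) - 39 ≡ 17. → (18, 17)
6P: (18, 17) + (23, 20). λ = (20 - 17)/(23 - 18) ≡ 3/5 mod 43. 5⁻¹ ≡ 26 (mod 43), so λ ≡ 35.
  x = λ² - 18 - 23 = 1225 - 41 ≡ 23; y = λ·(18 - 23) - 17 ≡ 23. → (23, 23)
7P: (23, 23) + (23, 20): same x and y₁ ≡ -y₂, so the sum is O.
7P = O, so the order is 7.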